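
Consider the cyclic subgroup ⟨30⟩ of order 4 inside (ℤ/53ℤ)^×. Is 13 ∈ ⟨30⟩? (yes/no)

no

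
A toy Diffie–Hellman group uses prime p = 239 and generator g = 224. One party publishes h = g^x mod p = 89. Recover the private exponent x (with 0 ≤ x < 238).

103

Baby-step giant-step with m = ceil(sqrt(238)) = 16.
Baby table (224^j mod 239 for j=0..15):
  0:1  1:224  2:225  3:210  4:196  5:167  6:124  7:52
  8:176  9:228  10:165  11:154  12:80  13:234  14:75  15:70
Giant step factor: 224^(-16) ≡ 150 (mod 239).
Scan 89·150^i mod 239 for i = 0, 1, …:
  i=0: 89   i=1: 205   i=2: 158   i=3: 39
  i=4: 114   i=5: 131   i=6: 52
Match at i=6, j=7: x = 6·16 + 7 = 103.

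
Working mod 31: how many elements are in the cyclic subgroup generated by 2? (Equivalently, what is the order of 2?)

The order of 2 must divide p − 1 = 30 = 2 · 3 · 5.
Divisors: 1, 2, 3, 5, 6, 10, 15, 30.
Check each in increasing order: 2^1 ≡ 2;  2^2 ≡ 4;  2^3 ≡ 8;  2^5 ≡ 1.
Smallest exponent giving 1 is 5.

5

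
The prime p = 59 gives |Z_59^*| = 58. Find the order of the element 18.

The order of 18 must divide p − 1 = 58 = 2 · 29.
Divisors: 1, 2, 29, 58.
Check each in increasing order: 18^1 ≡ 18;  18^2 ≡ 29;  18^29 ≡ 58;  18^58 ≡ 1.
Smallest exponent giving 1 is 58.

58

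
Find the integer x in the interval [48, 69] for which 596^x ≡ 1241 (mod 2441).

63

Compute 596^48 mod 2441 = 1142, then multiply by 596 repeatedly:
  596^48=1142  596^49=2034  596^50=1528  596^51=195  596^52=1493
  596^53=1304  596^54=946  596^55=2386  596^56=1394  596^57=884
  596^58=2049  596^59=704  596^60=2173  596^61=1378  596^62=1112
  596^63=1241
Found 1241 at exponent 63.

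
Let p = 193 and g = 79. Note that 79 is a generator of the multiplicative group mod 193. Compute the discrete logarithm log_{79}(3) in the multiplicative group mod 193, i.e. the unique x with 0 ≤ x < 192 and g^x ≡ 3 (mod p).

Successive powers of 79 modulo 193:
  79^0=1  79^1=79  79^2=65  79^3=117  79^4=172  79^5=78
  79^6=179  79^7=52  79^8=55  79^9=99  79^10=101  79^11=66
  79^12=3
So 79^12 ≡ 3 (mod 193), giving x = 12.

12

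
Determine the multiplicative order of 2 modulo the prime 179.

178

The order of 2 must divide p − 1 = 178 = 2 · 89.
Divisors: 1, 2, 89, 178.
Check each in increasing order: 2^1 ≡ 2;  2^2 ≡ 4;  2^89 ≡ 178;  2^178 ≡ 1.
Smallest exponent giving 1 is 178.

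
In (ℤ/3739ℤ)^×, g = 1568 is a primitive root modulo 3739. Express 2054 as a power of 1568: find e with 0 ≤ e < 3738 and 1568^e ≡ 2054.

Baby-step giant-step with m = ceil(sqrt(3738)) = 62.
Baby table (1568^j mod 3739 for j=0..61):
  0:1  1:1568  2:2101  3:309  4:2181  5:2362  6:2006  7:909
  8:753  9:2919  10:456  11:859  12:872  13:2561  14:3701  15:240
  16:2420  17:3214  18:3119  19:3719  20:2291  21:2848  22:1298  23:1248
  24:1367  25:1009  26:515  27:3635  28:1444  29:2097  30:1515  31:1255
  32:1126  33:760  34:2678  35:207  36:3022  37:1183  38:400  39:2787
  40:2864  41:213  42:1213  43:2572  44:2254  45:917  46:2080  47:1032
  48:2928  49:3351  50:1073  51:3653  52:3495  53:2525  54:3338  55:3123
  56:2513  57:3217  58:345  59:2544  60:3218  61:1913
Giant step factor: 1568^(-62) ≡ 1333 (mod 3739).
Scan 2054·1333^i mod 3739 for i = 0, 1, …:
  i=0: 2054   i=1: 1034   i=2: 2370   i=3: 3494
  i=4: 2447   i=5: 1443   i=6: 1673   i=7: 1665
  i=8: 2218   i=9: 2784     …   i=19: 603
  i=20: 3653
Match at i=20, j=51: e = 20·62 + 51 = 1291.

1291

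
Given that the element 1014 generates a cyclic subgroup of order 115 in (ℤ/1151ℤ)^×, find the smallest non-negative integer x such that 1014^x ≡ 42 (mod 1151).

114

Baby-step giant-step with m = ceil(sqrt(115)) = 11.
Baby table (1014^j mod 1151 for j=0..10):
  0:1  1:1014  2:353  3:1132  4:301  5:199  6:361  7:36
  8:823  9:47  10:467
Giant step factor: 1014^(-11) ≡ 111 (mod 1151).
Scan 42·111^i mod 1151 for i = 0, 1, …:
  i=0: 42   i=1: 58   i=2: 683   i=3: 998
  i=4: 282   i=5: 225   i=6: 804   i=7: 617
  i=8: 578   i=9: 853   i=10: 301
Match at i=10, j=4: x = 10·11 + 4 = 114.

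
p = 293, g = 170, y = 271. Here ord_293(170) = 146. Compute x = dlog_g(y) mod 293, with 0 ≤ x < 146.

Baby-step giant-step with m = ceil(sqrt(146)) = 13.
Baby table (170^j mod 293 for j=0..12):
  0:1  1:170  2:186  3:269  4:22  5:224  6:283  7:58
  8:191  9:240  10:73  11:104  12:100
Giant step factor: 170^(-13) ≡ 49 (mod 293).
Scan 271·49^i mod 293 for i = 0, 1, …:
  i=0: 271   i=1: 94   i=2: 211   i=3: 84
  i=4: 14   i=5: 100
Match at i=5, j=12: x = 5·13 + 12 = 77.

77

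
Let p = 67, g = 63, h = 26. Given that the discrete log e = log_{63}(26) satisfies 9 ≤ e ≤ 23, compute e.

Compute 63^9 mod 67 = 27, then multiply by 63 repeatedly:
  63^9=27  63^10=26
Found 26 at exponent 10.

10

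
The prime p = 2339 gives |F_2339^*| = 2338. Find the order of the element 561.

2338

The order of 561 must divide p − 1 = 2338 = 2 · 7 · 167.
Divisors: 1, 2, 7, 14, 167, 334, 1169, 2338.
Check each in increasing order: 561^1 ≡ 561;  561^2 ≡ 1295;  561^7 ≡ 407;  561^14 ≡ 1919;  561^167 ≡ 1052;  561^334 ≡ 357;  561^1169 ≡ 2338;  561^2338 ≡ 1.
Smallest exponent giving 1 is 2338.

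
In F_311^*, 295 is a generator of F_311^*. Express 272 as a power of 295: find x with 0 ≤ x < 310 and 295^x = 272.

193

Baby-step giant-step with m = ceil(sqrt(310)) = 18.
Baby table (295^j mod 311 for j=0..17):
  0:1  1:295  2:256  3:258  4:226  5:116  6:10  7:151
  8:72  9:92  10:83  11:227  12:100  13:266  14:98  15:298
  16:208  17:93
Giant step factor: 295^(-18) ≡ 65 (mod 311).
Scan 272·65^i mod 311 for i = 0, 1, …:
  i=0: 272   i=1: 264   i=2: 55   i=3: 154
  i=4: 58   i=5: 38   i=6: 293   i=7: 74
  i=8: 145   i=9: 95   i=10: 266
Match at i=10, j=13: x = 10·18 + 13 = 193.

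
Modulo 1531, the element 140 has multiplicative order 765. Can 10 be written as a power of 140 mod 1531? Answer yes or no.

10 ∈ ⟨140⟩ iff 10^765 ≡ 1 (mod 1531), since |⟨140⟩| = 765.
10^765 mod 1531 = 1530.
Since 1530 ≠ 1, 10 does not lie in the subgroup.

no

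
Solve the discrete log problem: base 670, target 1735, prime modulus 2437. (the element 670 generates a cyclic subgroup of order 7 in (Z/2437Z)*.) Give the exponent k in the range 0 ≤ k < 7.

6

Successive powers of 670 modulo 2437:
  670^0=1  670^1=670  670^2=492  670^3=645  670^4=801  670^5=530
  670^6=1735
So 670^6 ≡ 1735 (mod 2437), giving k = 6.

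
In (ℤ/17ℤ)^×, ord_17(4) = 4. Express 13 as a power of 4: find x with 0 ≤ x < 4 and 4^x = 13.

Successive powers of 4 modulo 17:
  4^0=1  4^1=4  4^2=16  4^3=13
So 4^3 ≡ 13 (mod 17), giving x = 3.

3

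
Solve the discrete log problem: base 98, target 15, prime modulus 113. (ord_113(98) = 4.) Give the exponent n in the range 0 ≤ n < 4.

3

Successive powers of 98 modulo 113:
  98^0=1  98^1=98  98^2=112  98^3=15
So 98^3 ≡ 15 (mod 113), giving n = 3.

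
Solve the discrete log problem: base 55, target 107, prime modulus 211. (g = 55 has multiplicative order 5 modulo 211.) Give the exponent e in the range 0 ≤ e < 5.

3

Successive powers of 55 modulo 211:
  55^0=1  55^1=55  55^2=71  55^3=107
So 55^3 ≡ 107 (mod 211), giving e = 3.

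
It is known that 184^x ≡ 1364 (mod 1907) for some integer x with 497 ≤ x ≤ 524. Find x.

522

Compute 184^497 mod 1907 = 475, then multiply by 184 repeatedly:
  184^497=475  184^498=1585  184^499=1776  184^500=687  184^501=546
  184^502=1300  184^503=825  184^504=1147  184^505=1278  184^506=591
  184^507=45  184^508=652  184^509=1734  184^510=587  184^511=1216
  184^512=625  184^513=580  184^514=1835  184^515=101  184^516=1421
  184^517=205  184^518=1487  184^519=907  184^520=979  184^521=878
  184^522=1364
Found 1364 at exponent 522.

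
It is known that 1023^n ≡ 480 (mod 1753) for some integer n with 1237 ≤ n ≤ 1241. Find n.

1241

Compute 1023^1237 mod 1753 = 1172, then multiply by 1023 repeatedly:
  1023^1237=1172  1023^1238=1657  1023^1239=1713  1023^1240=1152  1023^1241=480
Found 480 at exponent 1241.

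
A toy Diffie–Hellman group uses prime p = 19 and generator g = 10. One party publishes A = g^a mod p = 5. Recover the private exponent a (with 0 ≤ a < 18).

2

Successive powers of 10 modulo 19:
  10^0=1  10^1=10  10^2=5
So 10^2 ≡ 5 (mod 19), giving a = 2.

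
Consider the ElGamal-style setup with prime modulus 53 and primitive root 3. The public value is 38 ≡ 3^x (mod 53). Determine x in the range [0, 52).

Baby-step giant-step with m = ceil(sqrt(52)) = 8.
Baby table (3^j mod 53 for j=0..7):
  0:1  1:3  2:9  3:27  4:28  5:31  6:40  7:14
Giant step factor: 3^(-8) ≡ 24 (mod 53).
Scan 38·24^i mod 53 for i = 0, 1, …:
  i=0: 38   i=1: 11   i=2: 52   i=3: 29
  i=4: 7   i=5: 9
Match at i=5, j=2: x = 5·8 + 2 = 42.

42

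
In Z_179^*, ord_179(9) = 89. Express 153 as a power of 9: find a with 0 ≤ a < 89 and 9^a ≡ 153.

85

Baby-step giant-step with m = ceil(sqrt(89)) = 10.
Baby table (9^j mod 179 for j=0..9):
  0:1  1:9  2:81  3:13  4:117  5:158  6:169  7:89
  8:85  9:49
Giant step factor: 9^(-10) ≡ 110 (mod 179).
Scan 153·110^i mod 179 for i = 0, 1, …:
  i=0: 153   i=1: 4   i=2: 82   i=3: 70
  i=4: 3   i=5: 151   i=6: 142   i=7: 47
  i=8: 158
Match at i=8, j=5: a = 8·10 + 5 = 85.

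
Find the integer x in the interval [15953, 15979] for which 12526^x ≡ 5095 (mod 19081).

15967

Compute 12526^15953 mod 19081 = 1426, then multiply by 12526 repeatedly:
  12526^15953=1426  12526^15954=2260  12526^15955=11637  12526^15956=5303  12526^15957=4417
  12526^15958=11523  12526^15959=8414  12526^15960=9401  12526^15961=8075  12526^15962=18150
  12526^15963=15866  12526^15964=8901  12526^15965=3643  12526^15966=9547  12526^15967=5095
Found 5095 at exponent 15967.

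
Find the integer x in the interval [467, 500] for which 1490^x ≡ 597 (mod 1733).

Compute 1490^467 mod 1733 = 1056, then multiply by 1490 repeatedly:
  1490^467=1056  1490^468=1609  1490^469=671  1490^470=1582  1490^471=300
  1490^472=1619  1490^473=1707  1490^474=1119  1490^475=164  1490^476=7
  1490^477=32  1490^478=889  1490^479=598  1490^480=258  1490^481=1427
  1490^482=1572  1490^483=997  1490^484=349  1490^485=110  1490^486=998
  1490^487=106  1490^488=237  1490^489=1331  1490^490=638  1490^491=936
  1490^492=1308  1490^493=1028  1490^494=1481  1490^495=581  1490^496=923
  1490^497=1001  1490^498=1110  1490^499=618  1490^500=597
Found 597 at exponent 500.

500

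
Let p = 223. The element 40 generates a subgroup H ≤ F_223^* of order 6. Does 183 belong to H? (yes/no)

yes

⟨40⟩ has order 6; its elements mod 223 are {1, 39, 40, 183, 184, 222}.
183 is in this set.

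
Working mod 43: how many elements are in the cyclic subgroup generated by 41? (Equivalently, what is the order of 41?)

The order of 41 must divide p − 1 = 42 = 2 · 3 · 7.
Divisors: 1, 2, 3, 6, 7, 14, 21, 42.
Check each in increasing order: 41^1 ≡ 41;  41^2 ≡ 4;  41^3 ≡ 35;  41^6 ≡ 21;  41^7 ≡ 1.
Smallest exponent giving 1 is 7.

7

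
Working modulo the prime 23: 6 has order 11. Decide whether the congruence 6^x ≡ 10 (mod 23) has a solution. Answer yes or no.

⟨6⟩ has order 11; its elements mod 23 are {1, 2, 3, 4, 6, 8, 9, 12, 13, 16, 18}.
10 is not in this set.

no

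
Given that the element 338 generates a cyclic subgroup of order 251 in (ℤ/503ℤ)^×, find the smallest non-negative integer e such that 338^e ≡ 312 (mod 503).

Baby-step giant-step with m = ceil(sqrt(251)) = 16.
Baby table (338^j mod 503 for j=0..15):
  0:1  1:338  2:63  3:168  4:448  5:21  6:56  7:317
  8:7  9:354  10:441  11:170  12:118  13:147  14:392  15:207
Giant step factor: 338^(-16) ≡ 154 (mod 503).
Scan 312·154^i mod 503 for i = 0, 1, …:
  i=0: 312   i=1: 263   i=2: 262   i=3: 108
  i=4: 33   i=5: 52   i=6: 463   i=7: 379
  i=8: 18   i=9: 257   i=10: 344   i=11: 161
  i=12: 147
Match at i=12, j=13: e = 12·16 + 13 = 205.

205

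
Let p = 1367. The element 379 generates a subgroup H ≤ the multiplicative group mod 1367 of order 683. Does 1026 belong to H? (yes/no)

yes

1026 ∈ ⟨379⟩ iff 1026^683 ≡ 1 (mod 1367), since |⟨379⟩| = 683.
1026^683 mod 1367 = 1.
Since 1 = 1, 1026 lies in the subgroup.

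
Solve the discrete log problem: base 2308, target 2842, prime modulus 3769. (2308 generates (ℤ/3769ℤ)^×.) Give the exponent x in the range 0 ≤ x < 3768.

2044

Baby-step giant-step with m = ceil(sqrt(3768)) = 62.
Baby table (2308^j mod 3769 for j=0..61):
  0:1  1:2308  2:1267  3:3261  4:3464  5:863  6:1772  7:411
  8:2569  9:615  10:2276  11:2791  12:407  13:875  14:3085  15:539
  16:242  17:724  18:1325  19:1441  20:1570  21:1551  22:2927  23:1468
  24:3582  25:1839  26:518  27:771  28:500  29:686  30:308  31:2292
  32:2029  33:1834  34:285  35:1974  36:3040  37:2211  38:3531  39:970
  40:3743  41:296  42:979  43:1901  44:392  45:176  46:2925  47:621
  48:1048  49:2855  50:1128  51:2814  52:725  53:3633  54:2708  55:1062
  56:1246  57:21  58:3240  59:224  60:639  61:1133
Giant step factor: 2308^(-62) ≡ 1446 (mod 3769).
Scan 2842·1446^i mod 3769 for i = 0, 1, …:
  i=0: 2842   i=1: 1322   i=2: 729   i=3: 2583
  i=4: 3708   i=5: 2250   i=6: 853   i=7: 975
  i=8: 244   i=9: 2307     …   i=31: 2229
  i=32: 639
Match at i=32, j=60: x = 32·62 + 60 = 2044.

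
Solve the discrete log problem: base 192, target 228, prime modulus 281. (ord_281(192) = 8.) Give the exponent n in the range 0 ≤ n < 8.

6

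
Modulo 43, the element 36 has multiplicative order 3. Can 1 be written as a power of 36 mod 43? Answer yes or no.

⟨36⟩ has order 3; its elements mod 43 are {1, 6, 36}.
1 is in this set.

yes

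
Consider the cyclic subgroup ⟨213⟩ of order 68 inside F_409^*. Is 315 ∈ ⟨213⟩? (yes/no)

315 ∈ ⟨213⟩ iff 315^68 ≡ 1 (mod 409), since |⟨213⟩| = 68.
315^68 mod 409 = 408.
Since 408 ≠ 1, 315 does not lie in the subgroup.

no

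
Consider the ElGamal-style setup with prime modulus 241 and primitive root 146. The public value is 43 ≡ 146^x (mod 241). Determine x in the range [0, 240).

93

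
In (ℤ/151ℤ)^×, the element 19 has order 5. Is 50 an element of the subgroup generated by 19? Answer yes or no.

no

⟨19⟩ has order 5; its elements mod 151 are {1, 8, 19, 59, 64}.
50 is not in this set.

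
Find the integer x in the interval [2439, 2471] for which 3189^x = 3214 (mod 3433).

2444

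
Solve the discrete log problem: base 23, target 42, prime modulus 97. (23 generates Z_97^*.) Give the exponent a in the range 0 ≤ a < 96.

Baby-step giant-step with m = ceil(sqrt(96)) = 10.
Baby table (23^j mod 97 for j=0..9):
  0:1  1:23  2:44  3:42  4:93  5:5  6:18  7:26
  8:16  9:77
Giant step factor: 23^(-10) ≡ 66 (mod 97).
Scan 42·66^i mod 97 for i = 0, 1, …:
  i=0: 42
Match at i=0, j=3: a = 0·10 + 3 = 3.

3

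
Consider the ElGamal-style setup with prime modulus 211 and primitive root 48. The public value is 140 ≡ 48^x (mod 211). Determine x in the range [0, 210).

189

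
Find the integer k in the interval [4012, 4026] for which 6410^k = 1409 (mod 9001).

Compute 6410^4012 mod 9001 = 2304, then multiply by 6410 repeatedly:
  6410^4012=2304  6410^4013=7000  6410^4014=15  6410^4015=6140  6410^4016=5028
  6410^4017=5900  6410^4018=5799  6410^4019=6461  6410^4020=1409
Found 1409 at exponent 4020.

4020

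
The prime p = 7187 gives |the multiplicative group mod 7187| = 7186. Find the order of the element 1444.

3593

The order of 1444 must divide p − 1 = 7186 = 2 · 3593.
Divisors: 1, 2, 3593, 7186.
Check each in increasing order: 1444^1 ≡ 1444;  1444^2 ≡ 906;  1444^3593 ≡ 1.
Smallest exponent giving 1 is 3593.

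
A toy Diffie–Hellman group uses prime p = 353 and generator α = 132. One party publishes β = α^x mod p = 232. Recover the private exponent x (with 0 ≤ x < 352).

Successive powers of 132 modulo 353:
  132^0=1  132^1=132  132^2=127  132^3=173  132^4=244  132^5=85
  132^6=277  132^7=205  132^8=232
So 132^8 ≡ 232 (mod 353), giving x = 8.

8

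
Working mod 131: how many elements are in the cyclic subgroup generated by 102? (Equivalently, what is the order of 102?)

65

The order of 102 must divide p − 1 = 130 = 2 · 5 · 13.
Divisors: 1, 2, 5, 10, 13, 26, 65, 130.
Check each in increasing order: 102^1 ≡ 102;  102^2 ≡ 55;  102^5 ≡ 45;  102^10 ≡ 60;  102^13 ≡ 61;  102^26 ≡ 53;  102^65 ≡ 1.
Smallest exponent giving 1 is 65.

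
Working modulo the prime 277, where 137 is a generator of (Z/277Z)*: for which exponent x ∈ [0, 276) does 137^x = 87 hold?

242

Baby-step giant-step with m = ceil(sqrt(276)) = 17.
Baby table (137^j mod 277 for j=0..16):
  0:1  1:137  2:210  3:239  4:57  5:53  6:59  7:50
  8:202  9:251  10:39  11:80  12:157  13:180  14:7  15:128
  16:85
Giant step factor: 137^(-17) ≡ 126 (mod 277).
Scan 87·126^i mod 277 for i = 0, 1, …:
  i=0: 87   i=1: 159   i=2: 90   i=3: 260
  i=4: 74   i=5: 183   i=6: 67   i=7: 132
  i=8: 12   i=9: 127     …   i=13: 73
  i=14: 57
Match at i=14, j=4: x = 14·17 + 4 = 242.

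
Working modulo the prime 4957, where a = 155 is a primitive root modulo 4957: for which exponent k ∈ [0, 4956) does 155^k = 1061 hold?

2002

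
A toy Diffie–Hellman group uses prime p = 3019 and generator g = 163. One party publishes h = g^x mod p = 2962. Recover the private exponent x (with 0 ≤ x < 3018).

Baby-step giant-step with m = ceil(sqrt(3018)) = 55.
Baby table (163^j mod 3019 for j=0..54):
  0:1  1:163  2:2417  3:1501  4:124  5:2098  6:827  7:1965
  8:281  9:518  10:2921  11:2140  12:1635  13:833  14:2943  15:2707
  16:467  17:646  18:2652  19:559  20:547  21:1610  22:2796  23:2898
  24:1410  25:386  26:2538  27:91  28:2757  29:2579  30:736  31:2227
  32:721  33:2801  34:694  35:1419  36:1853  37:139  38:1524  39:854
  40:328  41:2141  42:1798  43:231  44:1425  45:2831  46:2565  47:1473
  48:1598  49:840  50:1065  51:1512  52:1917  53:1514  54:2243
Giant step factor: 163^(-55) ≡ 1081 (mod 3019).
Scan 2962·1081^i mod 3019 for i = 0, 1, …:
  i=0: 2962   i=1: 1782   i=2: 220   i=3: 2338
  i=4: 475   i=5: 245   i=6: 2192   i=7: 2656
  i=8: 67   i=9: 2990     …   i=32: 1735
  i=33: 736
Match at i=33, j=30: x = 33·55 + 30 = 1845.

1845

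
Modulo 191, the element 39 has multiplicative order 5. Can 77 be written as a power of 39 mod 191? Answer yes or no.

no

⟨39⟩ has order 5; its elements mod 191 are {1, 39, 49, 109, 184}.
77 is not in this set.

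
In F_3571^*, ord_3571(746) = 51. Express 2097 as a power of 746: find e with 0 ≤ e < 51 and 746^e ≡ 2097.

8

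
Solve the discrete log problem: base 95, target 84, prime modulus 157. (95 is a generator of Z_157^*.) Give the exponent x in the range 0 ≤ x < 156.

59

Baby-step giant-step with m = ceil(sqrt(156)) = 13.
Baby table (95^j mod 157 for j=0..12):
  0:1  1:95  2:76  3:155  4:124  5:5  6:4  7:66
  8:147  9:149  10:25  11:20  12:16
Giant step factor: 95^(-13) ≡ 135 (mod 157).
Scan 84·135^i mod 157 for i = 0, 1, …:
  i=0: 84   i=1: 36   i=2: 150   i=3: 154
  i=4: 66
Match at i=4, j=7: x = 4·13 + 7 = 59.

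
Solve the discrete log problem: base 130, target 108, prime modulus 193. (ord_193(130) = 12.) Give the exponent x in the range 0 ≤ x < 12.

Successive powers of 130 modulo 193:
  130^0=1  130^1=130  130^2=109  130^3=81  130^4=108
So 130^4 ≡ 108 (mod 193), giving x = 4.

4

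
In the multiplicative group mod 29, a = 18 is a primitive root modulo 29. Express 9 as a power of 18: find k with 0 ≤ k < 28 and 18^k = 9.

6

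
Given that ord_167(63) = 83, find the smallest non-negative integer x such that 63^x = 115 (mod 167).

60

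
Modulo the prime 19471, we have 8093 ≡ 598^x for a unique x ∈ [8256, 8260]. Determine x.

Compute 598^8256 mod 19471 = 4693, then multiply by 598 repeatedly:
  598^8256=4693  598^8257=2590  598^8258=10611  598^8259=17303  598^8260=8093
Found 8093 at exponent 8260.

8260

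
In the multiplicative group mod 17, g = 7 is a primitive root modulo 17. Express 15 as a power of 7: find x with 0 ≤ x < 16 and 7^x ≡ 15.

Successive powers of 7 modulo 17:
  7^0=1  7^1=7  7^2=15
So 7^2 ≡ 15 (mod 17), giving x = 2.

2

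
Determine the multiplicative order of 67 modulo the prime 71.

The order of 67 must divide p − 1 = 70 = 2 · 5 · 7.
Divisors: 1, 2, 5, 7, 10, 14, 35, 70.
Check each in increasing order: 67^1 ≡ 67;  67^2 ≡ 16;  67^5 ≡ 41;  67^7 ≡ 17;  67^10 ≡ 48;  67^14 ≡ 5;  67^35 ≡ 70;  67^70 ≡ 1.
Smallest exponent giving 1 is 70.

70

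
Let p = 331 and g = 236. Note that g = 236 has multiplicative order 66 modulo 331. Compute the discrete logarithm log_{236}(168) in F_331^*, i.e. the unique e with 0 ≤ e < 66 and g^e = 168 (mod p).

Baby-step giant-step with m = ceil(sqrt(66)) = 9.
Baby table (236^j mod 331 for j=0..8):
  0:1  1:236  2:88  3:246  4:131  5:133  6:274  7:119
  8:280
Giant step factor: 236^(-9) ≡ 251 (mod 331).
Scan 168·251^i mod 331 for i = 0, 1, …:
  i=0: 168   i=1: 131
Match at i=1, j=4: e = 1·9 + 4 = 13.

13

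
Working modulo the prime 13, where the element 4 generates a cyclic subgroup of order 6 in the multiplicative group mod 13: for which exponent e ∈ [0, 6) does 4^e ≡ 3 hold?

Successive powers of 4 modulo 13:
  4^0=1  4^1=4  4^2=3
So 4^2 ≡ 3 (mod 13), giving e = 2.

2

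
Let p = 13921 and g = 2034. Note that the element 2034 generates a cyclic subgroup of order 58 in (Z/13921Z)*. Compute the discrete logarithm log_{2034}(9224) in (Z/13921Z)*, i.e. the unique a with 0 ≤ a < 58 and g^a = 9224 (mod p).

Successive powers of 2034 modulo 13921:
  2034^0=1  2034^1=2034  2034^2=2619  2034^3=9224
So 2034^3 ≡ 9224 (mod 13921), giving a = 3.

3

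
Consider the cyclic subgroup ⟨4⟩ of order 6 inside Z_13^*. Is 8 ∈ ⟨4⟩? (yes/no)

no

⟨4⟩ has order 6; its elements mod 13 are {1, 3, 4, 9, 10, 12}.
8 is not in this set.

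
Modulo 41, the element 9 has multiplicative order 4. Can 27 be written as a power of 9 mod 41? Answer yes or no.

no

⟨9⟩ has order 4; its elements mod 41 are {1, 9, 32, 40}.
27 is not in this set.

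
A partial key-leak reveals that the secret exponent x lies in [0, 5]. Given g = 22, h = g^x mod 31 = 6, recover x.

5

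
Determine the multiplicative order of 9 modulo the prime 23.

11

The order of 9 must divide p − 1 = 22 = 2 · 11.
Divisors: 1, 2, 11, 22.
Check each in increasing order: 9^1 ≡ 9;  9^2 ≡ 12;  9^11 ≡ 1.
Smallest exponent giving 1 is 11.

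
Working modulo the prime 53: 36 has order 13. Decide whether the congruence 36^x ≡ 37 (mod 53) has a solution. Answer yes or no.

⟨36⟩ has order 13; its elements mod 53 are {1, 10, 13, 15, 16, 24, 28, 36, 42, 44, 46, 47, 49}.
37 is not in this set.

no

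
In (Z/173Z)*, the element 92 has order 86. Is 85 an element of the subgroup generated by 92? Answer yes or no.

yes

85 ∈ ⟨92⟩ iff 85^86 ≡ 1 (mod 173), since |⟨92⟩| = 86.
85^86 mod 173 = 1.
Since 1 = 1, 85 lies in the subgroup.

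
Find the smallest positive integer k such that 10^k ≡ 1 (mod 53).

13

The order of 10 must divide p − 1 = 52 = 2^2 · 13.
Divisors: 1, 2, 4, 13, 26, 52.
Check each in increasing order: 10^1 ≡ 10;  10^2 ≡ 47;  10^4 ≡ 36;  10^13 ≡ 1.
Smallest exponent giving 1 is 13.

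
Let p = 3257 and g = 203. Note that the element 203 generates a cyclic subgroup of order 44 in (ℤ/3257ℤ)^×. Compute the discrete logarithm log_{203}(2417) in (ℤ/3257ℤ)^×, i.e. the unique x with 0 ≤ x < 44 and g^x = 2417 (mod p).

Baby-step giant-step with m = ceil(sqrt(44)) = 7.
Baby table (203^j mod 3257 for j=0..6):
  0:1  1:203  2:2125  3:1451  4:1423  5:2253  6:1379
Giant step factor: 203^(-7) ≡ 454 (mod 3257).
Scan 2417·454^i mod 3257 for i = 0, 1, …:
  i=0: 2417   i=1: 2966   i=2: 1423
Match at i=2, j=4: x = 2·7 + 4 = 18.

18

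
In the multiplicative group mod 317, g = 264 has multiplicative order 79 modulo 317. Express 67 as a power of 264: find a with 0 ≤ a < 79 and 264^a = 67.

35

Baby-step giant-step with m = ceil(sqrt(79)) = 9.
Baby table (264^j mod 317 for j=0..8):
  0:1  1:264  2:273  3:113  4:34  5:100  6:89  7:38
  8:205
Giant step factor: 264^(-9) ≡ 51 (mod 317).
Scan 67·51^i mod 317 for i = 0, 1, …:
  i=0: 67   i=1: 247   i=2: 234   i=3: 205
Match at i=3, j=8: a = 3·9 + 8 = 35.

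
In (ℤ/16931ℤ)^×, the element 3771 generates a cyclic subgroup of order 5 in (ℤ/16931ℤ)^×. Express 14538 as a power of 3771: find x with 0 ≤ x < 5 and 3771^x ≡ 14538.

3

Successive powers of 3771 modulo 16931:
  3771^0=1  3771^1=3771  3771^2=15332  3771^3=14538
So 3771^3 ≡ 14538 (mod 16931), giving x = 3.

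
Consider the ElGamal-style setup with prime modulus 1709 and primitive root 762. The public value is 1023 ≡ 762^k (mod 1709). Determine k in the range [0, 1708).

Baby-step giant-step with m = ceil(sqrt(1708)) = 42.
Baby table (762^j mod 1709 for j=0..41):
  0:1  1:762  2:1293  3:882  4:447  5:523  6:329  7:1184
  8:1565  9:1357  10:89  11:1167  12:574  13:1593  14:476  15:404
  16:228  17:1127  18:856  19:1143  20:1085  21:1323  22:1525  23:1639
  24:1348  25:67  26:1493  27:1181  28:988  29:896  30:861  31:1535
  32:714  33:606  34:342  35:836  36:1284  37:860  38:773  39:1130
  40:1433  41:1604
Giant step factor: 762^(-42) ≡ 1436 (mod 1709).
Scan 1023·1436^i mod 1709 for i = 0, 1, …:
  i=0: 1023   i=1: 997   i=2: 1259   i=3: 1511
  i=4: 1075   i=5: 473   i=6: 755   i=7: 674
  i=8: 570   i=9: 1618   i=10: 917   i=11: 882
Match at i=11, j=3: k = 11·42 + 3 = 465.

465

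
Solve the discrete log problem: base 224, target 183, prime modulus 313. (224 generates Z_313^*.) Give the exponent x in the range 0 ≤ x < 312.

55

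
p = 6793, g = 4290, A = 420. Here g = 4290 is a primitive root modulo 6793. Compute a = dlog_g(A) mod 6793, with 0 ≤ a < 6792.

Baby-step giant-step with m = ceil(sqrt(6792)) = 83.
Baby table (4290^j mod 6793 for j=0..82):
  0:1  1:4290  2:1863  3:3702  4:6339  5:1931  6:3323  7:3956
  8:2326  9:6416  10:6197  11:4121  12:3704  13:1333  14:5657  15:3934
  16:3048  17:6188  18:6269  19:523  20:1980  21:2950  22:141  23:313
  24:4549  25:5714  26:3916  27:551  28:6619  29:770  30:1902  31:1187
  32:4273  33:3656  34:5996  35:4542  36:2856  37:4461  38:1809  39:3004
  40:839  41:5813  42:667  43:1577  44:6295  45:3375  46:2867  47:4100
  48:1923  49:2968  50:2638  51:6675  52:3255  53:4335  54:4709  55:6021
  56:3104  57:1880  58:1909  59:4045  60:3728  61:2398  62:2818  63:4473
  64:5738  65:4981  66:4505  67:365  68:3460  69:695  70:6216  71:4115
  72:5136  73:3741  74:3824  75:6658  76:5048  77:6629  78:2912  79:153
  80:4242  81:6526  82:2587
Giant step factor: 4290^(-83) ≡ 3800 (mod 6793).
Scan 420·3800^i mod 6793 for i = 0, 1, …:
  i=0: 420   i=1: 6438   i=2: 2807   i=3: 1590
  i=4: 3023   i=5: 437   i=6: 3108   i=7: 4166
  i=8: 3110   i=9: 4973     …   i=55: 2120
  i=56: 6295
Match at i=56, j=44: a = 56·83 + 44 = 4692.

4692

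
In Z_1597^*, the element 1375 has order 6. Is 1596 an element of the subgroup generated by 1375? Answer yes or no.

1596 ∈ ⟨1375⟩ iff 1596^6 ≡ 1 (mod 1597), since |⟨1375⟩| = 6.
1596^6 mod 1597 = 1.
Since 1 = 1, 1596 lies in the subgroup.

yes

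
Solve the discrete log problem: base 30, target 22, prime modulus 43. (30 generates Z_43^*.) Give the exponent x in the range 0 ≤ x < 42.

9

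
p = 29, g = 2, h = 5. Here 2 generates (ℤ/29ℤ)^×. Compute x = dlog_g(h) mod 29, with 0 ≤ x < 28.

22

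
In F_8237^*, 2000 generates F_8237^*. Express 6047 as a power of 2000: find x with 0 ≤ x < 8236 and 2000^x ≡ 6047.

Baby-step giant-step with m = ceil(sqrt(8236)) = 91.
Baby table (2000^j mod 8237 for j=0..90):
  0:1  1:2000  2:5055  3:3201  4:1851  5:3587  6:7810  7:2648
  8:7846  9:515  10:375  11:433  12:1115  13:6010  14:2217  15:2494
  16:4615  17:4560  18:1641  19:3674  20:596  21:5872  22:6275  23:5049
  24:7675  25:4469  26:855  27:4941  28:5837  29:2171  30:1101  31:2721
  32:5580  33:7102  34:3412  35:3764  36:7619  37:7787  38:6070  39:6899
  40:1025  41:7224  42:302  43:2699  44:2765  45:2973  46:7123  47:4227
  48:2838  49:707  50:5473  51:7264  52:6169  53:7211  54:7250  55:2880
  56:2337  57:3621  58:1677  59:1541  60:1362  61:5790  62:7015  63:2389
  64:540  65:953  66:3253  67:7007  68:2863  69:1285  70:56  71:4919
  72:3022  73:6279  74:4812  75:3184  76:799  77:22  78:2815  79:4129
  80:4526  81:7774  82:4781  83:7080  84:597  85:7872  86:3093  87:13
  88:1289  89:8056  90:428
Giant step factor: 2000^(-91) ≡ 1894 (mod 8237).
Scan 6047·1894^i mod 8237 for i = 0, 1, …:
  i=0: 6047   i=1: 3588   i=2: 147   i=3: 6597
  i=4: 7426   i=5: 4285   i=6: 2345   i=7: 1687
  i=8: 7459   i=9: 891     …   i=40: 1104
  i=41: 7015
Match at i=41, j=62: x = 41·91 + 62 = 3793.

3793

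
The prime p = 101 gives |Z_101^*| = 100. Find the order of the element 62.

20

The order of 62 must divide p − 1 = 100 = 2^2 · 5^2.
Divisors: 1, 2, 4, 5, 10, 20, 25, 50, 100.
Check each in increasing order: 62^1 ≡ 62;  62^2 ≡ 6;  62^4 ≡ 36;  62^5 ≡ 10;  62^10 ≡ 100;  62^20 ≡ 1.
Smallest exponent giving 1 is 20.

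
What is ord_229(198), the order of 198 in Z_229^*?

The order of 198 must divide p − 1 = 228 = 2^2 · 3 · 19.
Divisors: 1, 2, 3, 4, 6, 12, 19, 38, 57, 76, 114, 228.
Check each in increasing order: 198^1 ≡ 198;  198^2 ≡ 45;  198^3 ≡ 208;  198^4 ≡ 193;  198^6 ≡ 212;  198^12 ≡ 60;  198^19 ≡ 18;  198^38 ≡ 95;  198^57 ≡ 107;  198^76 ≡ 94;  198^114 ≡ 228;  198^228 ≡ 1.
Smallest exponent giving 1 is 228.

228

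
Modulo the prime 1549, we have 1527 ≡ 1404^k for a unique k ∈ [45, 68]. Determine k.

47

Compute 1404^45 mod 1549 = 457, then multiply by 1404 repeatedly:
  1404^45=457  1404^46=342  1404^47=1527
Found 1527 at exponent 47.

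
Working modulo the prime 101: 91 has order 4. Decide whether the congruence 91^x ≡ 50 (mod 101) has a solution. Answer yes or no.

no

⟨91⟩ has order 4; its elements mod 101 are {1, 10, 91, 100}.
50 is not in this set.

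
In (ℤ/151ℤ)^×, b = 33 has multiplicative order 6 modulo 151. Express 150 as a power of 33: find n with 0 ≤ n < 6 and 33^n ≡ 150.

3

Successive powers of 33 modulo 151:
  33^0=1  33^1=33  33^2=32  33^3=150
So 33^3 ≡ 150 (mod 151), giving n = 3.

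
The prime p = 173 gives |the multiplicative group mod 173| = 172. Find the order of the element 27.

172

The order of 27 must divide p − 1 = 172 = 2^2 · 43.
Divisors: 1, 2, 4, 43, 86, 172.
Check each in increasing order: 27^1 ≡ 27;  27^2 ≡ 37;  27^4 ≡ 158;  27^43 ≡ 80;  27^86 ≡ 172;  27^172 ≡ 1.
Smallest exponent giving 1 is 172.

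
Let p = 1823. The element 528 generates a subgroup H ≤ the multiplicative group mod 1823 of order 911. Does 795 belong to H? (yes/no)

yes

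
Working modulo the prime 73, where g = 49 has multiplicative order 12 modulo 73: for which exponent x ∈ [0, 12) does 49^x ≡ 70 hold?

Successive powers of 49 modulo 73:
  49^0=1  49^1=49  49^2=65  49^3=46  49^4=64  49^5=70
So 49^5 ≡ 70 (mod 73), giving x = 5.

5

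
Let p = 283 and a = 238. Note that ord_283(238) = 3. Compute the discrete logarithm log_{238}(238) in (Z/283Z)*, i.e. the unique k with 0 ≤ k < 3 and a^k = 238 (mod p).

Successive powers of 238 modulo 283:
  238^0=1  238^1=238
So 238^1 ≡ 238 (mod 283), giving k = 1.

1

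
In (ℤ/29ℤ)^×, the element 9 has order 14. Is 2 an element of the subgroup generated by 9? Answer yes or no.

no

⟨9⟩ has order 14; its elements mod 29 are {1, 4, 5, 6, 7, 9, 13, 16, 20, 22, 23, 24, 25, 28}.
2 is not in this set.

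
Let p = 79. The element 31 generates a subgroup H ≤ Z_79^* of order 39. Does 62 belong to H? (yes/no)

yes

62 ∈ ⟨31⟩ iff 62^39 ≡ 1 (mod 79), since |⟨31⟩| = 39.
62^39 mod 79 = 1.
Since 1 = 1, 62 lies in the subgroup.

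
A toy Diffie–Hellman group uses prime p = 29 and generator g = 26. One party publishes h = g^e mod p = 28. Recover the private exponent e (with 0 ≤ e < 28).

14

Successive powers of 26 modulo 29:
  26^0=1  26^1=26  26^2=9  26^3=2  26^4=23  26^5=18
  26^6=4  26^7=17  26^8=7  26^9=8  26^10=5  26^11=14
  26^12=16  26^13=10  26^14=28
So 26^14 ≡ 28 (mod 29), giving e = 14.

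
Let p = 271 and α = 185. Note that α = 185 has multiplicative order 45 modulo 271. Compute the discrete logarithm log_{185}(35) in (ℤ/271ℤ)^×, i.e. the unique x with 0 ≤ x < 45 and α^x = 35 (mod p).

29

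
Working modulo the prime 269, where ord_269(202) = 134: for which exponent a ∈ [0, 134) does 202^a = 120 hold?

108

Baby-step giant-step with m = ceil(sqrt(134)) = 12.
Baby table (202^j mod 269 for j=0..11):
  0:1  1:202  2:185  3:248  4:62  5:150  6:172  7:43
  8:78  9:154  10:173  11:245
Giant step factor: 202^(-12) ≡ 224 (mod 269).
Scan 120·224^i mod 269 for i = 0, 1, …:
  i=0: 120   i=1: 249   i=2: 93   i=3: 119
  i=4: 25   i=5: 220   i=6: 53   i=7: 36
  i=8: 263   i=9: 1
Match at i=9, j=0: a = 9·12 + 0 = 108.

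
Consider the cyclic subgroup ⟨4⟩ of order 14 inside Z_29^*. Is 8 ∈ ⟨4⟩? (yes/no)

no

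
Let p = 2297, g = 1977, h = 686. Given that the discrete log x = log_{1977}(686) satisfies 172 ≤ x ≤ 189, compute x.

188

Compute 1977^172 mod 2297 = 1958, then multiply by 1977 repeatedly:
  1977^172=1958  1977^173=521  1977^174=961  1977^175=278  1977^176=623
  1977^177=479  1977^178=619  1977^179=1759  1977^180=2182  1977^181=48
  1977^182=719  1977^183=1917  1977^184=2156  1977^185=1477  1977^186=542
  1977^187=1132  1977^188=686
Found 686 at exponent 188.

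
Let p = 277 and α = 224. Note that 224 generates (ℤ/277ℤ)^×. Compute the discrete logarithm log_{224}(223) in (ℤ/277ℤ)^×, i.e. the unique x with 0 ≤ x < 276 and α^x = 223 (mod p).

Baby-step giant-step with m = ceil(sqrt(276)) = 17.
Baby table (224^j mod 277 for j=0..16):
  0:1  1:224  2:39  3:149  4:136  5:271  6:41  7:43
  8:214  9:15  10:36  11:31  12:19  13:101  14:187  15:61
  16:91
Giant step factor: 224^(-17) ≡ 17 (mod 277).
Scan 223·17^i mod 277 for i = 0, 1, …:
  i=0: 223   i=1: 190   i=2: 183   i=3: 64
  i=4: 257   i=5: 214
Match at i=5, j=8: x = 5·17 + 8 = 93.

93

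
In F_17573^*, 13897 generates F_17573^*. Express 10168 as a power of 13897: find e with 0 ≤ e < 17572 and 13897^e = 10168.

Baby-step giant-step with m = ceil(sqrt(17572)) = 133.
Baby table (13897^j mod 17573 for j=0..132):
  0:1  1:13897  2:16912  3:4762  4:15169  5:15458  6:7474  7:9748
  8:15272  9:5863  10:9683  11:8190  12:13682  13:16467  14:6293  15:10573
  16:5128  17:5301  18:1981  19:10639  20:8534  21:14394  22:17532  23:10132
  24:9528  25:15634  26:10699  27:16423  28:9880  29:4511  30:6476  31:5639
  32:7176  33:15670  34:1374  35:10200  36:5582  37:5832  38:628  39:11108
  40:6644  41:3126  42:1566  43:7328  44:1681  45:6340  46:13531  47:9207
  48:666  49:12004  50:16672  51:8352  52:15652  53:14823  54:4525  55:7731
  56:13958  57:3552  58:17160  59:6910  60:9398  61:1470  62:8764  63:12418
  64:6086  65:15866  66:1371  67:3655  68:7565  69:9119  70:7840  71:17453
  72:1795  73:9028  74:8469  75:7312  76:7778  77:16916  78:7631  79:12525
  80:16933  81:15431  82:1288  83:10022  84:9709  85:479  86:14069  87:17268
  88:14081  89:8302  90:6149  91:12727  92:12447  93:4920  94:14270  95:16458
  96:4231  97:16522  98:14989  99:9364  100:3443  101:13665  102:8667  103:17530
  104:17484  105:10850  106:6110  107:15507  108:3080  109:12505  110:2588  111:11078
  112:11486  113:5383  114:16863  115:9156  116:12412  117:10569  118:2259  119:7945
  120:506  121:2682  122:16994  123:2071  124:13686  125:1763  126:3649  127:12048
  128:13085  129:14414  130:14304  131:14485  132:16903
Giant step factor: 13897^(-133) ≡ 4966 (mod 17573).
Scan 10168·4966^i mod 17573 for i = 0, 1, …:
  i=0: 10168   i=1: 7059   i=2: 14432   i=3: 6618
  i=4: 3478   i=5: 15062   i=6: 7204   i=7: 14009
  i=8: 14760   i=9: 1177     …   i=46: 15321
  i=47: 10569
Match at i=47, j=117: e = 47·133 + 117 = 6368.

6368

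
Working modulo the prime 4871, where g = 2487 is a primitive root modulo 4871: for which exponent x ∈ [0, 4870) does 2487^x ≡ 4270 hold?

1222

Baby-step giant-step with m = ceil(sqrt(4870)) = 70.
Baby table (2487^j mod 4871 for j=0..69):
  0:1  1:2487  2:3870  3:4465  4:3446  5:2113  6:4093  7:3772
  8:4289  9:4124  10:2933  11:2484  12:1280  13:2597  14:4664  15:1517
  16:2625  17:1235  18:2715  19:999  20:303  21:3427  22:3570  23:3628
  24:1744  25:2138  26:2945  27:3102  28:3881  29:2596  30:2177  31:2518
  32:3031  33:2660  34:602  35:1777  36:1402  37:4009  38:4317  39:695
  40:4131  41:858  42:348  43:3309  44:2364  45:4842  46:942  47:4674
  48:2032  49:2357  50:2046  51:3078  52:2645  53:2265  54:2179  55:2621
  56:1029  57:1848  58:2623  59:1132  60:4717  61:1811  62:3153  63:4072
  64:255  65:955  66:2908  67:3632  68:1950  69:3005
Giant step factor: 2487^(-70) ≡ 3267 (mod 4871).
Scan 4270·3267^i mod 4871 for i = 0, 1, …:
  i=0: 4270   i=1: 4417   i=2: 2437   i=3: 2465
  i=4: 1392   i=5: 3021   i=6: 961   i=7: 2663
  i=8: 415   i=9: 1667     …   i=16: 4860
  i=17: 3031
Match at i=17, j=32: x = 17·70 + 32 = 1222.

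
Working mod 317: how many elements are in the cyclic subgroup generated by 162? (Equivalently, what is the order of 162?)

316

The order of 162 must divide p − 1 = 316 = 2^2 · 79.
Divisors: 1, 2, 4, 79, 158, 316.
Check each in increasing order: 162^1 ≡ 162;  162^2 ≡ 250;  162^4 ≡ 51;  162^79 ≡ 203;  162^158 ≡ 316;  162^316 ≡ 1.
Smallest exponent giving 1 is 316.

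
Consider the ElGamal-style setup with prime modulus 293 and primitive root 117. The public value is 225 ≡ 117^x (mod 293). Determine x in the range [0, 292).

Baby-step giant-step with m = ceil(sqrt(292)) = 18.
Baby table (117^j mod 293 for j=0..17):
  0:1  1:117  2:211  3:75  4:278  5:3  6:58  7:47
  8:225  9:248  10:9  11:174  12:141  13:89  14:158  15:27
  16:229  17:130
Giant step factor: 117^(-18) ≡ 169 (mod 293).
Scan 225·169^i mod 293 for i = 0, 1, …:
  i=0: 225
Match at i=0, j=8: x = 0·18 + 8 = 8.

8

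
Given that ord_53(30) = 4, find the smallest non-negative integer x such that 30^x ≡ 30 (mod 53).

1

Successive powers of 30 modulo 53:
  30^0=1  30^1=30
So 30^1 ≡ 30 (mod 53), giving x = 1.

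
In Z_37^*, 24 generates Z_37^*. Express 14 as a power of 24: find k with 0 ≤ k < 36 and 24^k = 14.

Successive powers of 24 modulo 37:
  24^0=1  24^1=24  24^2=21  24^3=23  24^4=34  24^5=2
  24^6=11  24^7=5  24^8=9  24^9=31  24^10=4  24^11=22
  24^12=10  24^13=18  24^14=25  24^15=8  24^16=7  24^17=20
  24^18=36  24^19=13  24^20=16  24^21=14
So 24^21 ≡ 14 (mod 37), giving k = 21.

21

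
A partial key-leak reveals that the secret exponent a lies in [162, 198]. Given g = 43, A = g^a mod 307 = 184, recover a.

182

Compute 43^162 mod 307 = 216, then multiply by 43 repeatedly:
  43^162=216  43^163=78  43^164=284  43^165=239  43^166=146
  43^167=138  43^168=101  43^169=45  43^170=93  43^171=8
  43^172=37  43^173=56  43^174=259  43^175=85  43^176=278
  43^177=288  43^178=104  43^179=174  43^180=114  43^181=297
  43^182=184
Found 184 at exponent 182.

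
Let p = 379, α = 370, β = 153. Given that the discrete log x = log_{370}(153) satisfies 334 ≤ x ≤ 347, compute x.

347

Compute 370^334 mod 379 = 45, then multiply by 370 repeatedly:
  370^334=45  370^335=353  370^336=234  370^337=168  370^338=4
  370^339=343  370^340=324  370^341=116  370^342=93  370^343=300
  370^344=332  370^345=44  370^346=362  370^347=153
Found 153 at exponent 347.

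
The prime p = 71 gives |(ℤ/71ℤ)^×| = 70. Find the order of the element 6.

35

The order of 6 must divide p − 1 = 70 = 2 · 5 · 7.
Divisors: 1, 2, 5, 7, 10, 14, 35, 70.
Check each in increasing order: 6^1 ≡ 6;  6^2 ≡ 36;  6^5 ≡ 37;  6^7 ≡ 54;  6^10 ≡ 20;  6^14 ≡ 5;  6^35 ≡ 1.
Smallest exponent giving 1 is 35.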